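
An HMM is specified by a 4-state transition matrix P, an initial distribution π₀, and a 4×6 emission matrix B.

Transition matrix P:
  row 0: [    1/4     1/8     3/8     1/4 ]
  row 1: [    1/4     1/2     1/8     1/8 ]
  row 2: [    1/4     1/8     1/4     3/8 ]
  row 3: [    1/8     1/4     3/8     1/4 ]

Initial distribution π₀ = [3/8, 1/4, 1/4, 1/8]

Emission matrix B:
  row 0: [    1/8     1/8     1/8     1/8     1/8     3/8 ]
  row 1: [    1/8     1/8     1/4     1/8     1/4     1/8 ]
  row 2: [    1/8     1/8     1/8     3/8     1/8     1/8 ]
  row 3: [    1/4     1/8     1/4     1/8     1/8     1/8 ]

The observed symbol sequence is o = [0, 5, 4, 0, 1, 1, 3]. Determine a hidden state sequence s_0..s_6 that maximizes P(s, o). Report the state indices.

t=0: δ = [4.688e-02, 3.125e-02, 3.125e-02, 3.125e-02]  (obs o_0=0)
t=1: δ = [4.395e-03, 1.953e-03, 2.197e-03, 1.465e-03]  ψ = [0, 1, 0, 0]  (obs o_1=5)
t=2: δ = [1.373e-04, 2.441e-04, 2.060e-04, 1.373e-04]  ψ = [0, 1, 0, 0]  (obs o_2=4)
t=3: δ = [7.629e-06, 1.526e-05, 6.437e-06, 1.931e-05]  ψ = [1, 1, 0, 2]  (obs o_3=0)
t=4: δ = [4.768e-07, 9.537e-07, 9.052e-07, 6.035e-07]  ψ = [1, 1, 3, 3]  (obs o_4=1)
t=5: δ = [2.980e-08, 5.960e-08, 2.829e-08, 4.243e-08]  ψ = [1, 1, 2, 2]  (obs o_5=1)
t=6: δ = [1.863e-09, 3.725e-09, 5.967e-09, 1.326e-09]  ψ = [1, 1, 3, 2]  (obs o_6=3)
backtrack: best end state = 2; path = [0, 0, 2, 3, 2, 3, 2]

path = [0, 0, 2, 3, 2, 3, 2]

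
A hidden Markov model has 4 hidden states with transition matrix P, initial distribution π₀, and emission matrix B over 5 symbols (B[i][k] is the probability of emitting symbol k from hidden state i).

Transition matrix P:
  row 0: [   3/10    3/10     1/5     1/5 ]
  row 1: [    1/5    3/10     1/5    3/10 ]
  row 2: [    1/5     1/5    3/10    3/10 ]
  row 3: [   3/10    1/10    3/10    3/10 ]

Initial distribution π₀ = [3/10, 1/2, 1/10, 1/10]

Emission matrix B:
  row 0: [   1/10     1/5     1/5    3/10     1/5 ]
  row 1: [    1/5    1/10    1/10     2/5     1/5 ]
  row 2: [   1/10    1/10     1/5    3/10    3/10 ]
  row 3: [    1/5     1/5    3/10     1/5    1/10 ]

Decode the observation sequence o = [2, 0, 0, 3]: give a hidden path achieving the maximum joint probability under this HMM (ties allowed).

t=0: δ = [6.000e-02, 5.000e-02, 2.000e-02, 3.000e-02]  (obs o_0=2)
t=1: δ = [1.800e-03, 3.600e-03, 1.200e-03, 3.000e-03]  ψ = [0, 0, 0, 1]  (obs o_1=0)
t=2: δ = [9.000e-05, 2.160e-04, 9.000e-05, 2.160e-04]  ψ = [3, 1, 3, 1]  (obs o_2=0)
t=3: δ = [1.944e-05, 2.592e-05, 1.944e-05, 1.296e-05]  ψ = [3, 1, 3, 1]  (obs o_3=3)
backtrack: best end state = 1; path = [0, 1, 1, 1]

path = [0, 1, 1, 1]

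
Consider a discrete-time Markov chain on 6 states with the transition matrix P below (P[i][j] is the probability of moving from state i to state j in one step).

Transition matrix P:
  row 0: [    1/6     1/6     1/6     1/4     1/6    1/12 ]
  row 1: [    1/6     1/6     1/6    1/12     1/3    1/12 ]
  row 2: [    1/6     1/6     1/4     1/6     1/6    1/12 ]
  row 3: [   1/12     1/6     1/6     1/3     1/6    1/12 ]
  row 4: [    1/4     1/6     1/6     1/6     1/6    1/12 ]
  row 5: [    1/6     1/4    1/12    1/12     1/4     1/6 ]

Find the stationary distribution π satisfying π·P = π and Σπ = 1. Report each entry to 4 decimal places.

Balance equations π_j = Σ_i π_i·P[i][j]:
  π_0 = 1/6·π_0 + 1/6·π_1 + 1/6·π_2 + 1/12·π_3 + 1/4·π_4 + 1/6·π_5
  π_1 = 1/6·π_0 + 1/6·π_1 + 1/6·π_2 + 1/6·π_3 + 1/6·π_4 + 1/4·π_5
  π_2 = 1/6·π_0 + 1/6·π_1 + 1/4·π_2 + 1/6·π_3 + 1/6·π_4 + 1/12·π_5
  π_3 = 1/4·π_0 + 1/12·π_1 + 1/6·π_2 + 1/3·π_3 + 1/6·π_4 + 1/12·π_5
  π_4 = 1/6·π_0 + 1/3·π_1 + 1/6·π_2 + 1/6·π_3 + 1/6·π_4 + 1/4·π_5
  normalize: π_0 + π_1 + π_2 + π_3 + π_4 + π_5 = 1
Solving the linear system gives exactly π = [4019/23958, 23/132, 21/121, 18233/95832, 161/792, 1/11].

π = [0.1678, 0.1742, 0.1736, 0.1903, 0.2033, 0.0909]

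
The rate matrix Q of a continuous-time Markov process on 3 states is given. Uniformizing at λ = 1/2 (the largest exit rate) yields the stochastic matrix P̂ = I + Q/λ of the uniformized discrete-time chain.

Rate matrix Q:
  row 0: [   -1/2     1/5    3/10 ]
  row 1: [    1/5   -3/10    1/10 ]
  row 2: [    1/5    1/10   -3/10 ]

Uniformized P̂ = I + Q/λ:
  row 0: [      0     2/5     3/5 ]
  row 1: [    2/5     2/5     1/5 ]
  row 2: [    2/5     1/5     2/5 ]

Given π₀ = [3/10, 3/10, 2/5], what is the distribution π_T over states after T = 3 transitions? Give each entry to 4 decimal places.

t=0: π = [0.3000, 0.3000, 0.4000]
t=1: π = [0.2800, 0.3200, 0.4000]
t=2: π = [0.2880, 0.3200, 0.3920]
t=3: π = [0.2848, 0.3216, 0.3936]

π = [0.2848, 0.3216, 0.3936]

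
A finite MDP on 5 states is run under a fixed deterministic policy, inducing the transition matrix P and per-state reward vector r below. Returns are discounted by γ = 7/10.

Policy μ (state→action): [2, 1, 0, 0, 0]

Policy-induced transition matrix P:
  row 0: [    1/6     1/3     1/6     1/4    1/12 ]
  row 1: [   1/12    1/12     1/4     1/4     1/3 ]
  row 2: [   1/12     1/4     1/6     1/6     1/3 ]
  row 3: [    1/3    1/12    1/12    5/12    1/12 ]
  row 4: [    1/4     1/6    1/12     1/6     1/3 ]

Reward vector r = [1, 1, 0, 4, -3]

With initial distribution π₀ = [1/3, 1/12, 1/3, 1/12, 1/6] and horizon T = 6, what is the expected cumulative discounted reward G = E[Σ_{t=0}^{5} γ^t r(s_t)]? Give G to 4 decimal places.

G = 1.5711

t=0: π = [0.3333, 0.0833, 0.3333, 0.0833, 0.1667], E[r] = 0.2500, γ^t·E[r] = 0.250000, running G = 0.250000
t=1: π = [0.1597, 0.2361, 0.1528, 0.2222, 0.2292], E[r] = 0.5972, γ^t·E[r] = 0.418056, running G = 0.668056
t=2: π = [0.1904, 0.1678, 0.1487, 0.2552, 0.2378], E[r] = 0.6655, γ^t·E[r] = 0.326100, running G = 0.994155
t=3: π = [0.2026, 0.1755, 0.1396, 0.2603, 0.2219], E[r] = 0.7537, γ^t·E[r] = 0.258507, running G = 1.252662
t=4: π = [0.2023, 0.1757, 0.1411, 0.2633, 0.2176], E[r] = 0.7783, γ^t·E[r] = 0.186872, running G = 1.439534
t=5: π = [0.2023, 0.1756, 0.1412, 0.2640, 0.2169], E[r] = 0.7829, γ^t·E[r] = 0.131587, running G = 1.571122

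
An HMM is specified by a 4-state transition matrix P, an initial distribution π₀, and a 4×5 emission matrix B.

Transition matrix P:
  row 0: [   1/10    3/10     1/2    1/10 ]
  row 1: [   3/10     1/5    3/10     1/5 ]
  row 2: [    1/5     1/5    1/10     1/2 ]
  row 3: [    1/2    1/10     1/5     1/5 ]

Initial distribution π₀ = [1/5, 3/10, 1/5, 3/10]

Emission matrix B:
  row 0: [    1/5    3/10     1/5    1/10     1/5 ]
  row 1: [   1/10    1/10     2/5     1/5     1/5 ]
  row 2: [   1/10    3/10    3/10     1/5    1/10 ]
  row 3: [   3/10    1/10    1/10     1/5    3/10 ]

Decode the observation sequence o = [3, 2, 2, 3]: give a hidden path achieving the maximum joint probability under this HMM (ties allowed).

t=0: δ = [2.000e-02, 6.000e-02, 4.000e-02, 6.000e-02]  (obs o_0=3)
t=1: δ = [6.000e-03, 4.800e-03, 5.400e-03, 2.000e-03]  ψ = [3, 1, 1, 2]  (obs o_1=2)
t=2: δ = [2.880e-04, 7.200e-04, 9.000e-04, 2.700e-04]  ψ = [1, 0, 0, 2]  (obs o_2=2)
t=3: δ = [2.160e-05, 3.600e-05, 4.320e-05, 9.000e-05]  ψ = [1, 2, 1, 2]  (obs o_3=3)
backtrack: best end state = 3; path = [3, 0, 2, 3]

path = [3, 0, 2, 3]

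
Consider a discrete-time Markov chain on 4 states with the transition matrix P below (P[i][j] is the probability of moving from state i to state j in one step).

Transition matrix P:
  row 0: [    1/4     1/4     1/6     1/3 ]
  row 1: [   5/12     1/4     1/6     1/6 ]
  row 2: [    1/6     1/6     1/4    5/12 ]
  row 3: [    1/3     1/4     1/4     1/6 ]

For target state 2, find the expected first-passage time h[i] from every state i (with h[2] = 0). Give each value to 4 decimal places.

First-step conditioning: h[2] = 0; for i ≠ 2, h[i] = 1 + Σ_k P[i][k]·h[k].
  h[0] = 1 + 1/4·h[0] + 1/4·h[1] + 1/3·h[3]
  h[1] = 1 + 5/12·h[0] + 1/4·h[1] + 1/6·h[3]
  h[3] = 1 + 1/3·h[0] + 1/4·h[1] + 1/6·h[3]
Solving the 3×3 linear system over states ≠ 2 gives exactly h = [16/3, 340/63, 0, 104/21] (h[2] = 0 is the target).

h = [5.3333, 5.3968, 0.0000, 4.9524]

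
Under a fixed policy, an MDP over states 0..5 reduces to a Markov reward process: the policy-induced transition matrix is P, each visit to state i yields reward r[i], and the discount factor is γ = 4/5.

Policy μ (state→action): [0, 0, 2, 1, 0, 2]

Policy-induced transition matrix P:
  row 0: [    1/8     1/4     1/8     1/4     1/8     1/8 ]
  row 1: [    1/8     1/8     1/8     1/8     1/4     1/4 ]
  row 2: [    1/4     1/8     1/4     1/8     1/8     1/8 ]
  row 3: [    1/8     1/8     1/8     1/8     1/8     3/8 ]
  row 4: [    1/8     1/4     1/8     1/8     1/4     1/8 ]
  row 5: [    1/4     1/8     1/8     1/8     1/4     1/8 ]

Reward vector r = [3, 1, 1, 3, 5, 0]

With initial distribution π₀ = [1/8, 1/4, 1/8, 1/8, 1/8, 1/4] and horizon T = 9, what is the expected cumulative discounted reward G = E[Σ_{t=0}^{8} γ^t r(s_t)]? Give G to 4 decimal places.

t=0: π = [0.1250, 0.2500, 0.1250, 0.1250, 0.1250, 0.2500], E[r] = 1.7500, γ^t·E[r] = 1.750000, running G = 1.750000
t=1: π = [0.1719, 0.1563, 0.1406, 0.1406, 0.2031, 0.1875], E[r] = 2.2500, γ^t·E[r] = 1.800000, running G = 3.550000
t=2: π = [0.1660, 0.1719, 0.1426, 0.1465, 0.1934, 0.1797], E[r] = 2.2188, γ^t·E[r] = 1.420000, running G = 4.970000
t=3: π = [0.1653, 0.1699, 0.1428, 0.1458, 0.1931, 0.1831], E[r] = 2.2114, γ^t·E[r] = 1.132250, running G = 6.102250
t=4: π = [0.1657, 0.1698, 0.1429, 0.1457, 0.1933, 0.1827], E[r] = 2.2132, γ^t·E[r] = 0.906525, running G = 7.008775
t=5: π = [0.1657, 0.1699, 0.1429, 0.1457, 0.1932, 0.1826], E[r] = 2.2131, γ^t·E[r] = 0.725173, running G = 7.733948
t=6: π = [0.1657, 0.1699, 0.1429, 0.1457, 0.1932, 0.1827], E[r] = 2.2130, γ^t·E[r] = 0.580125, running G = 8.314072
t=7: π = [0.1657, 0.1699, 0.1429, 0.1457, 0.1932, 0.1827], E[r] = 2.2130, γ^t·E[r] = 0.464103, running G = 8.778175
t=8: π = [0.1657, 0.1699, 0.1429, 0.1457, 0.1932, 0.1827], E[r] = 2.2130, γ^t·E[r] = 0.371282, running G = 9.149457

G = 9.1495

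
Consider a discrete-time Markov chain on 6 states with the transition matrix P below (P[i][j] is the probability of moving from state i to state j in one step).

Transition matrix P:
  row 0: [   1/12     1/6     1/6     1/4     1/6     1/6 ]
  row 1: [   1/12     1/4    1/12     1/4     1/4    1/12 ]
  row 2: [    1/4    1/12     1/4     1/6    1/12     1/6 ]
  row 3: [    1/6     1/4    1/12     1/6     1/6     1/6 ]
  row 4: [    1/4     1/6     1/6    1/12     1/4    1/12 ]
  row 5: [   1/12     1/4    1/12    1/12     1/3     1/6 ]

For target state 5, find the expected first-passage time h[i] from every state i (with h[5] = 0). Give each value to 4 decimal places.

h = [7.3667, 8.1083, 7.2334, 7.4340, 8.0242, 0.0000]

First-step conditioning: h[5] = 0; for i ≠ 5, h[i] = 1 + Σ_k P[i][k]·h[k].
  h[0] = 1 + 1/12·h[0] + 1/6·h[1] + 1/6·h[2] + 1/4·h[3] + 1/6·h[4]
  h[1] = 1 + 1/12·h[0] + 1/4·h[1] + 1/12·h[2] + 1/4·h[3] + 1/4·h[4]
  h[2] = 1 + 1/4·h[0] + 1/12·h[1] + 1/4·h[2] + 1/6·h[3] + 1/12·h[4]
  h[3] = 1 + 1/6·h[0] + 1/4·h[1] + 1/12·h[2] + 1/6·h[3] + 1/6·h[4]
  h[4] = 1 + 1/4·h[0] + 1/6·h[1] + 1/6·h[2] + 1/12·h[3] + 1/4·h[4]
Solving the 5×5 linear system over states ≠ 5 gives exactly h = [8538/1159, 18795/2318, 16767/2318, 8616/1159, 9300/1159, 0] (h[5] = 0 is the target).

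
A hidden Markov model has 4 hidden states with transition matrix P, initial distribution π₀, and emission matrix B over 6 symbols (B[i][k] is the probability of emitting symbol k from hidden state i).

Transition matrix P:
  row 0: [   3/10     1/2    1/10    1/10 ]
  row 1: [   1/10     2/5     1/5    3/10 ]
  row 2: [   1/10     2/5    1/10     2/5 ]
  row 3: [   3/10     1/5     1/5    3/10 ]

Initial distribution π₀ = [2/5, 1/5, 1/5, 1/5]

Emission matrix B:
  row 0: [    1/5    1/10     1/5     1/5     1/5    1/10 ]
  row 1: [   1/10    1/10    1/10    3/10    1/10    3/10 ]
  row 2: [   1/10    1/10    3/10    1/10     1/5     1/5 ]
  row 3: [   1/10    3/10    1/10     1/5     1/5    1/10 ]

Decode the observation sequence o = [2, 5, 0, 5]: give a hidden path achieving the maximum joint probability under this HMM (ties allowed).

t=0: δ = [8.000e-02, 2.000e-02, 6.000e-02, 2.000e-02]  (obs o_0=2)
t=1: δ = [2.400e-03, 1.200e-02, 1.600e-03, 2.400e-03]  ψ = [0, 0, 0, 2]  (obs o_1=5)
t=2: δ = [2.400e-04, 4.800e-04, 2.400e-04, 3.600e-04]  ψ = [1, 1, 1, 1]  (obs o_2=0)
t=3: δ = [1.080e-05, 5.760e-05, 1.920e-05, 1.440e-05]  ψ = [3, 1, 1, 1]  (obs o_3=5)
backtrack: best end state = 1; path = [0, 1, 1, 1]

path = [0, 1, 1, 1]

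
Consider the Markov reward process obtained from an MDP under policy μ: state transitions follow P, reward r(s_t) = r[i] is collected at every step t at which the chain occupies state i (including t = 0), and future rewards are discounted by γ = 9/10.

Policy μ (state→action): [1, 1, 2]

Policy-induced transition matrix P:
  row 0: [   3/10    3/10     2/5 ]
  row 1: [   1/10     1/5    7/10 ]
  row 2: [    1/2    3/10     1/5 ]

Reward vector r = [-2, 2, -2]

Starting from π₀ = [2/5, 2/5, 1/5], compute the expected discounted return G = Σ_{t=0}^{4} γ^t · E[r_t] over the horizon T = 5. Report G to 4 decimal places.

t=0: π = [0.4000, 0.4000, 0.2000], E[r] = -0.4000, γ^t·E[r] = -0.400000, running G = -0.400000
t=1: π = [0.2600, 0.2600, 0.4800], E[r] = -0.9600, γ^t·E[r] = -0.864000, running G = -1.264000
t=2: π = [0.3440, 0.2740, 0.3820], E[r] = -0.9040, γ^t·E[r] = -0.732240, running G = -1.996240
t=3: π = [0.3216, 0.2726, 0.4058], E[r] = -0.9096, γ^t·E[r] = -0.663098, running G = -2.659338
t=4: π = [0.3266, 0.2727, 0.4006], E[r] = -0.9090, γ^t·E[r] = -0.596421, running G = -3.255760

G = -3.2558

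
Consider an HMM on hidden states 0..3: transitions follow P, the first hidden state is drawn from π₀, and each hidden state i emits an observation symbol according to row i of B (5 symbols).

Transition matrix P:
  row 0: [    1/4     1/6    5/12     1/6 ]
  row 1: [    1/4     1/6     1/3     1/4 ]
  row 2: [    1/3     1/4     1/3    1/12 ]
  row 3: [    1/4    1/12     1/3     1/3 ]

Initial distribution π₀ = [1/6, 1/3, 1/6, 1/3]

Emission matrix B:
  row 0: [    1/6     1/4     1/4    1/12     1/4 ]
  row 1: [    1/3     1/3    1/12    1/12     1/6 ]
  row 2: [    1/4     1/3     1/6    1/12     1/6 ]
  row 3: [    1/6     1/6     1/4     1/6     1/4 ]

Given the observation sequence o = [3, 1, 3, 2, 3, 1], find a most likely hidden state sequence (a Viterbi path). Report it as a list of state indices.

path = [3, 3, 3, 3, 3, 2]

t=0: δ = [1.389e-02, 2.778e-02, 1.389e-02, 5.556e-02]  (obs o_0=3)
t=1: δ = [3.472e-03, 1.543e-03, 6.173e-03, 3.086e-03]  ψ = [3, 1, 3, 3]  (obs o_1=1)
t=2: δ = [1.715e-04, 1.286e-04, 1.715e-04, 1.715e-04]  ψ = [2, 2, 2, 3]  (obs o_2=3)
t=3: δ = [1.429e-05, 3.572e-06, 1.191e-05, 1.429e-05]  ψ = [2, 2, 0, 3]  (obs o_3=2)
t=4: δ = [3.308e-07, 2.481e-07, 4.961e-07, 7.938e-07]  ψ = [2, 2, 0, 3]  (obs o_4=3)
t=5: δ = [4.961e-08, 4.135e-08, 8.820e-08, 4.410e-08]  ψ = [3, 2, 3, 3]  (obs o_5=1)
backtrack: best end state = 2; path = [3, 3, 3, 3, 3, 2]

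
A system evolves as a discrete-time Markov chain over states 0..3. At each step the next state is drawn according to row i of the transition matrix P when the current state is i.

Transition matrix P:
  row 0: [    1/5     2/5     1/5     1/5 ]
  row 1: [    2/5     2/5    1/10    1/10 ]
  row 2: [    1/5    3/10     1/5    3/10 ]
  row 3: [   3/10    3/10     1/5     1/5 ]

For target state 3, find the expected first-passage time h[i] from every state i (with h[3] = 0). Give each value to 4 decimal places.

First-step conditioning: h[3] = 0; for i ≠ 3, h[i] = 1 + Σ_k P[i][k]·h[k].
  h[0] = 1 + 1/5·h[0] + 2/5·h[1] + 1/5·h[2]
  h[1] = 1 + 2/5·h[0] + 2/5·h[1] + 1/10·h[2]
  h[2] = 1 + 1/5·h[0] + 3/10·h[1] + 1/5·h[2]
Solving the 3×3 linear system over states ≠ 3 gives exactly h = [45/8, 25/4, 5, 0] (h[3] = 0 is the target).

h = [5.6250, 6.2500, 5.0000, 0.0000]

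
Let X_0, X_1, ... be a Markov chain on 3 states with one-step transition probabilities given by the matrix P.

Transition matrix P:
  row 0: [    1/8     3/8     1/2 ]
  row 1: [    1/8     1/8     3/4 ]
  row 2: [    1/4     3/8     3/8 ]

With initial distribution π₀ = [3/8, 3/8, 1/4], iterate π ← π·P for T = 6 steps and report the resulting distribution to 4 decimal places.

π = [0.1889, 0.3000, 0.5111]

t=0: π = [0.3750, 0.3750, 0.2500]
t=1: π = [0.1563, 0.2813, 0.5625]
t=2: π = [0.1953, 0.3047, 0.5000]
t=3: π = [0.1875, 0.2988, 0.5137]
t=4: π = [0.1892, 0.3003, 0.5105]
t=5: π = [0.1888, 0.2999, 0.5113]
t=6: π = [0.1889, 0.3000, 0.5111]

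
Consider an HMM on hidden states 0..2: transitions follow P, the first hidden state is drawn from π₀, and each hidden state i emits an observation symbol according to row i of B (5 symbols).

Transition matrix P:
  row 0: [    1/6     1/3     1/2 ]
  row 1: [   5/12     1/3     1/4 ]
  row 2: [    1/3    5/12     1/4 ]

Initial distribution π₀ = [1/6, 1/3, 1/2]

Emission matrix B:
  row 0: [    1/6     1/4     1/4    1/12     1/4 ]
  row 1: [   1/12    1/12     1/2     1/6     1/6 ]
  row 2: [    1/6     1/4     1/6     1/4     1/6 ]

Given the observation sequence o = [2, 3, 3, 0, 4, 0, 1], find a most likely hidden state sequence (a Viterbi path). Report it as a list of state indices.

t=0: δ = [4.167e-02, 1.667e-01, 8.333e-02]  (obs o_0=2)
t=1: δ = [5.787e-03, 9.259e-03, 1.042e-02]  ψ = [1, 1, 1]  (obs o_1=3)
t=2: δ = [3.215e-04, 7.234e-04, 7.234e-04]  ψ = [1, 2, 0]  (obs o_2=3)
t=3: δ = [5.023e-05, 2.512e-05, 3.014e-05]  ψ = [1, 2, 1]  (obs o_3=0)
t=4: δ = [2.616e-06, 2.791e-06, 4.186e-06]  ψ = [1, 0, 0]  (obs o_4=4)
t=5: δ = [2.326e-07, 1.454e-07, 2.180e-07]  ψ = [2, 2, 0]  (obs o_5=0)
t=6: δ = [1.817e-08, 7.571e-09, 2.907e-08]  ψ = [2, 2, 0]  (obs o_6=1)
backtrack: best end state = 2; path = [1, 2, 1, 0, 2, 0, 2]

path = [1, 2, 1, 0, 2, 0, 2]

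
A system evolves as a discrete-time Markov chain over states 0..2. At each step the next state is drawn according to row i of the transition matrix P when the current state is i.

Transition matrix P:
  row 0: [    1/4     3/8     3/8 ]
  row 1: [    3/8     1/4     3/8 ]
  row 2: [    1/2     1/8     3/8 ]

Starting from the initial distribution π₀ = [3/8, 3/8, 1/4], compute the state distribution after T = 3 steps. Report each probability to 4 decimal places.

π = [0.3748, 0.2502, 0.3750]

t=0: π = [0.3750, 0.3750, 0.2500]
t=1: π = [0.3594, 0.2656, 0.3750]
t=2: π = [0.3770, 0.2480, 0.3750]
t=3: π = [0.3748, 0.2502, 0.3750]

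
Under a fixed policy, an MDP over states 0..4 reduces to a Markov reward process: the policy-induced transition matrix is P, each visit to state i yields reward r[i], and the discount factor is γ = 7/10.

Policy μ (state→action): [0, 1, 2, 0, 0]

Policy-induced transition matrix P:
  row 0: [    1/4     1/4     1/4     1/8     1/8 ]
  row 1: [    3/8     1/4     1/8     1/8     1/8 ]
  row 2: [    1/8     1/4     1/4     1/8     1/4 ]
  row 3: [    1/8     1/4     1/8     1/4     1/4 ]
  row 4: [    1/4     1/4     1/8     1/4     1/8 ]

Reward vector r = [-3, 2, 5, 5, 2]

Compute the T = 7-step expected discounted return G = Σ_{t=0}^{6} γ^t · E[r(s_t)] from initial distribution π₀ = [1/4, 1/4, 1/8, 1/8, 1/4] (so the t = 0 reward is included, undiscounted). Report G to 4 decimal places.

t=0: π = [0.2500, 0.2500, 0.1250, 0.1250, 0.2500], E[r] = 1.5000, γ^t·E[r] = 1.500000, running G = 1.500000
t=1: π = [0.2500, 0.2500, 0.1719, 0.1719, 0.1563], E[r] = 1.7813, γ^t·E[r] = 1.246875, running G = 2.746875
t=2: π = [0.2383, 0.2500, 0.1777, 0.1660, 0.1680], E[r] = 1.8398, γ^t·E[r] = 0.901523, running G = 3.648398
t=3: π = [0.2383, 0.2500, 0.1770, 0.1667, 0.1680], E[r] = 1.8398, γ^t·E[r] = 0.631066, running G = 4.279465
t=4: π = [0.2383, 0.2500, 0.1769, 0.1668, 0.1680], E[r] = 1.8398, γ^t·E[r] = 0.441746, running G = 4.721211
t=5: π = [0.2383, 0.2500, 0.1769, 0.1669, 0.1680], E[r] = 1.8398, γ^t·E[r] = 0.309223, running G = 5.030434
t=6: π = [0.2383, 0.2500, 0.1769, 0.1669, 0.1680], E[r] = 1.8398, γ^t·E[r] = 0.216456, running G = 5.246890

G = 5.2469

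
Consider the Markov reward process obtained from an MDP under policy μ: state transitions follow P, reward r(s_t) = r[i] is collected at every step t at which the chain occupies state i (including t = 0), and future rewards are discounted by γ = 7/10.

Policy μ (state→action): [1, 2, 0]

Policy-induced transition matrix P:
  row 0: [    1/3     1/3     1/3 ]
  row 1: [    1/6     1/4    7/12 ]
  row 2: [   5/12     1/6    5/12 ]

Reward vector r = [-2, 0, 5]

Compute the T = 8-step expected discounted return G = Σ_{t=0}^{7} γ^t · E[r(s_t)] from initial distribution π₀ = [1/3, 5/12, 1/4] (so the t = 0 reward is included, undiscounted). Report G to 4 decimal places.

G = 3.9486

t=0: π = [0.3333, 0.4167, 0.2500], E[r] = 0.5833, γ^t·E[r] = 0.583333, running G = 0.583333
t=1: π = [0.2847, 0.2569, 0.4583], E[r] = 1.7222, γ^t·E[r] = 1.205556, running G = 1.788889
t=2: π = [0.3287, 0.2355, 0.4358], E[r] = 1.5214, γ^t·E[r] = 0.745492, running G = 2.534381
t=3: π = [0.3304, 0.2411, 0.4285], E[r] = 1.4819, γ^t·E[r] = 0.508280, running G = 3.042661
t=4: π = [0.3289, 0.2418, 0.4293], E[r] = 1.4888, γ^t·E[r] = 0.357470, running G = 3.400132
t=5: π = [0.3288, 0.2416, 0.4296], E[r] = 1.4902, γ^t·E[r] = 0.250460, running G = 3.650592
t=6: π = [0.3289, 0.2416, 0.4295], E[r] = 1.4900, γ^t·E[r] = 0.175294, running G = 3.825885
t=7: π = [0.3289, 0.2416, 0.4295], E[r] = 1.4899, γ^t·E[r] = 0.122702, running G = 3.948587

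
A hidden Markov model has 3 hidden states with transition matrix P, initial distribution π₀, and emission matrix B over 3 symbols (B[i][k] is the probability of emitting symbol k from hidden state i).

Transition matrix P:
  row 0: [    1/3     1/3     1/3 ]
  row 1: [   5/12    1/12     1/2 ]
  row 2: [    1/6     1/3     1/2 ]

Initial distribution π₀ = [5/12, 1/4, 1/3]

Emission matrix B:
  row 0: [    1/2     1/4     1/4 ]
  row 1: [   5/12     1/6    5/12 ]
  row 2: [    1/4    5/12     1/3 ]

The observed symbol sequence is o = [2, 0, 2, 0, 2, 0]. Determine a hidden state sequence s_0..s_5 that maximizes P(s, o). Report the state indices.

t=0: δ = [1.042e-01, 1.042e-01, 1.111e-01]  (obs o_0=2)
t=1: δ = [2.170e-02, 1.543e-02, 1.389e-02]  ψ = [1, 2, 2]  (obs o_1=0)
t=2: δ = [1.808e-03, 3.014e-03, 2.572e-03]  ψ = [0, 0, 1]  (obs o_2=2)
t=3: δ = [6.279e-04, 3.572e-04, 3.768e-04]  ψ = [1, 2, 1]  (obs o_3=0)
t=4: δ = [5.233e-05, 8.721e-05, 6.977e-05]  ψ = [0, 0, 0]  (obs o_4=2)
t=5: δ = [1.817e-05, 9.690e-06, 1.090e-05]  ψ = [1, 2, 1]  (obs o_5=0)
backtrack: best end state = 0; path = [1, 0, 1, 0, 1, 0]

path = [1, 0, 1, 0, 1, 0]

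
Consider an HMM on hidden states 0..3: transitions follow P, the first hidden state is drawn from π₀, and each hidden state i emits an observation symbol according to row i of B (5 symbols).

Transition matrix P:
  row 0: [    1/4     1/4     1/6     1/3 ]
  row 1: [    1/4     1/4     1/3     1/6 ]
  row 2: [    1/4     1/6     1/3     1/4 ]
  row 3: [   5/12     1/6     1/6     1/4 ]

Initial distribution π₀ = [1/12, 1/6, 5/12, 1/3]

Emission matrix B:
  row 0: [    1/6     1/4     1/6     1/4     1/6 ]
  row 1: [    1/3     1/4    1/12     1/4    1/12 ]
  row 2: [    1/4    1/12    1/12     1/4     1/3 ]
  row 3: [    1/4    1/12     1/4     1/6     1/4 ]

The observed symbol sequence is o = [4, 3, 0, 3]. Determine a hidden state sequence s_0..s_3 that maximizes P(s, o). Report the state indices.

t=0: δ = [1.389e-02, 1.389e-02, 1.389e-01, 8.333e-02]  (obs o_0=4)
t=1: δ = [8.681e-03, 5.787e-03, 1.157e-02, 5.787e-03]  ψ = [2, 2, 2, 2]  (obs o_1=3)
t=2: δ = [4.823e-04, 7.234e-04, 9.645e-04, 7.234e-04]  ψ = [2, 0, 2, 0]  (obs o_2=0)
t=3: δ = [7.535e-05, 4.521e-05, 8.038e-05, 4.019e-05]  ψ = [3, 1, 2, 2]  (obs o_3=3)
backtrack: best end state = 2; path = [2, 2, 2, 2]

path = [2, 2, 2, 2]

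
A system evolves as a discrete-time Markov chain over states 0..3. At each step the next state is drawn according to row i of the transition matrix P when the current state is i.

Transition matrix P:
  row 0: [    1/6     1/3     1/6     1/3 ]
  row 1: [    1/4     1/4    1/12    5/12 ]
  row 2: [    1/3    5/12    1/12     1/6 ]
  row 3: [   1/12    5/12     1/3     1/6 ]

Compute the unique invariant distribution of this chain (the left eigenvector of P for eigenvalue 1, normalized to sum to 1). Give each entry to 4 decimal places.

π = [0.2000, 0.3429, 0.1714, 0.2857]

Balance equations π_j = Σ_i π_i·P[i][j]:
  π_0 = 1/6·π_0 + 1/4·π_1 + 1/3·π_2 + 1/12·π_3
  π_1 = 1/3·π_0 + 1/4·π_1 + 5/12·π_2 + 5/12·π_3
  π_2 = 1/6·π_0 + 1/12·π_1 + 1/12·π_2 + 1/3·π_3
  normalize: π_0 + π_1 + π_2 + π_3 = 1
Solving the linear system gives exactly π = [1/5, 12/35, 6/35, 2/7].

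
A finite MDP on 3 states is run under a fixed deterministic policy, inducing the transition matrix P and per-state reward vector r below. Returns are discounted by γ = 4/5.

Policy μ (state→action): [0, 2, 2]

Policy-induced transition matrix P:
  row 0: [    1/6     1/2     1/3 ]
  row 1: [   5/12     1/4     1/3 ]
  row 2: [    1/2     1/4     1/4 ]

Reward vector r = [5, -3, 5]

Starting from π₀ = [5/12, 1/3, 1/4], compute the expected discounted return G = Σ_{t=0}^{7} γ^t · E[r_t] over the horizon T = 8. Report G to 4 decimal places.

t=0: π = [0.4167, 0.3333, 0.2500], E[r] = 2.3333, γ^t·E[r] = 2.333333, running G = 2.333333
t=1: π = [0.3333, 0.3542, 0.3125], E[r] = 2.1667, γ^t·E[r] = 1.733333, running G = 4.066667
t=2: π = [0.3594, 0.3333, 0.3073], E[r] = 2.3333, γ^t·E[r] = 1.493333, running G = 5.560000
t=3: π = [0.3524, 0.3398, 0.3077], E[r] = 2.2813, γ^t·E[r] = 1.168000, running G = 6.728000
t=4: π = [0.3542, 0.3381, 0.3077], E[r] = 2.2951, γ^t·E[r] = 0.940089, running G = 7.668089
t=5: π = [0.3538, 0.3386, 0.3077], E[r] = 2.2916, γ^t·E[r] = 0.750910, running G = 8.418999
t=6: π = [0.3539, 0.3384, 0.3077], E[r] = 2.2925, γ^t·E[r] = 0.600962, running G = 9.019960
t=7: π = [0.3538, 0.3385, 0.3077], E[r] = 2.2923, γ^t·E[r] = 0.480722, running G = 9.500682

G = 9.5007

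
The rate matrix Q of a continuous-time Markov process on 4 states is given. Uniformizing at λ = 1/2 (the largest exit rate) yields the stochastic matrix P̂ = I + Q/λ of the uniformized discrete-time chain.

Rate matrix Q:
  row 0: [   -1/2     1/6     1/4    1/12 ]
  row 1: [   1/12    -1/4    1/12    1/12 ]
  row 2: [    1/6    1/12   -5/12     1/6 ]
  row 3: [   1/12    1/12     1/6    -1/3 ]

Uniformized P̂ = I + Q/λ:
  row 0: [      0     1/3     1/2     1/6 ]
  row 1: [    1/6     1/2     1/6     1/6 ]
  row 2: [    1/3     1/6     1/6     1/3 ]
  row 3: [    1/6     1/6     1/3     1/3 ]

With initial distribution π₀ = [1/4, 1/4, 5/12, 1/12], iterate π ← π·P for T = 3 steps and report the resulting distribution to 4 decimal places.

t=0: π = [0.2500, 0.2500, 0.4167, 0.0833]
t=1: π = [0.1944, 0.2917, 0.2639, 0.2500]
t=2: π = [0.1782, 0.2963, 0.2731, 0.2523]
t=3: π = [0.1825, 0.2951, 0.2681, 0.2542]

π = [0.1825, 0.2951, 0.2681, 0.2542]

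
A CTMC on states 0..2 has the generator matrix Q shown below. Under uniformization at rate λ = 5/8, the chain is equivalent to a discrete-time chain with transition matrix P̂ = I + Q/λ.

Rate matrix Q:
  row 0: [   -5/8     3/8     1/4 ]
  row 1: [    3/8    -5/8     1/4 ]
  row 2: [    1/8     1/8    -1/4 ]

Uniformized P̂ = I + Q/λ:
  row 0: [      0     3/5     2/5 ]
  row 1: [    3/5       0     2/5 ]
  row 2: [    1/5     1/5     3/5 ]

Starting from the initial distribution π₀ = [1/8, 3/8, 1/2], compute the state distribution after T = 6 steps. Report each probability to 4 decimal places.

t=0: π = [0.1250, 0.3750, 0.5000]
t=1: π = [0.3250, 0.1750, 0.5000]
t=2: π = [0.2050, 0.2950, 0.5000]
t=3: π = [0.2770, 0.2230, 0.5000]
t=4: π = [0.2338, 0.2662, 0.5000]
t=5: π = [0.2597, 0.2403, 0.5000]
t=6: π = [0.2442, 0.2558, 0.5000]

π = [0.2442, 0.2558, 0.5000]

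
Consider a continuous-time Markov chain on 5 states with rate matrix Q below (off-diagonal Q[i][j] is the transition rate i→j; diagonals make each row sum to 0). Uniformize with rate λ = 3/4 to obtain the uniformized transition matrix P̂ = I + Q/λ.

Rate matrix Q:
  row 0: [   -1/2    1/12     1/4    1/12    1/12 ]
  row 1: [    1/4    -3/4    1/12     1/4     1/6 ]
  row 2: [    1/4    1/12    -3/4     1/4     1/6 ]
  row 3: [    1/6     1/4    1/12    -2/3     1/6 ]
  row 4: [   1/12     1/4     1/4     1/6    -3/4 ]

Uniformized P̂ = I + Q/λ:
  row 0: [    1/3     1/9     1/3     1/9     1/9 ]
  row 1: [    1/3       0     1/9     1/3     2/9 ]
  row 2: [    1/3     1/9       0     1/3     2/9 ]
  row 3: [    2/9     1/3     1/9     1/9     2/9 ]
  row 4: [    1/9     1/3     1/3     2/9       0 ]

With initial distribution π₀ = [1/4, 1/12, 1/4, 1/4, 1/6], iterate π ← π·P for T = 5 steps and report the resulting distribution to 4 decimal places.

t=0: π = [0.2500, 0.0833, 0.2500, 0.2500, 0.1667]
t=1: π = [0.2685, 0.1944, 0.1759, 0.2037, 0.1574]
t=2: π = [0.2757, 0.1698, 0.1862, 0.2109, 0.1574]
t=3: π = [0.2749, 0.1741, 0.1867, 0.2077, 0.1566]
t=4: π = [0.2755, 0.1727, 0.1863, 0.2087, 0.1569]
t=5: π = [0.2753, 0.1732, 0.1865, 0.2083, 0.1568]

π = [0.2753, 0.1732, 0.1865, 0.2083, 0.1568]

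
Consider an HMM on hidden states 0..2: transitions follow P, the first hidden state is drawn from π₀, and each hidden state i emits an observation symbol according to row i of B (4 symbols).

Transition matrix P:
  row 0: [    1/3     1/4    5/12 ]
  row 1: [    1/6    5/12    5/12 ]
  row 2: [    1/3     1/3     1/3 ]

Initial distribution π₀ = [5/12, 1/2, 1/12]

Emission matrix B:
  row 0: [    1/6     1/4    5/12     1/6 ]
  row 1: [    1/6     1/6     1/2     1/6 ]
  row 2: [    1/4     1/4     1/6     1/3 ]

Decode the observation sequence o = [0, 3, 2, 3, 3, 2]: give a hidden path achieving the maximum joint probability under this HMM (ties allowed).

path = [1, 2, 1, 2, 2, 1]

t=0: δ = [6.944e-02, 8.333e-02, 2.083e-02]  (obs o_0=0)
t=1: δ = [3.858e-03, 5.787e-03, 1.157e-02]  ψ = [0, 1, 1]  (obs o_1=3)
t=2: δ = [1.608e-03, 1.929e-03, 6.430e-04]  ψ = [2, 2, 2]  (obs o_2=2)
t=3: δ = [8.931e-05, 1.340e-04, 2.679e-04]  ψ = [0, 1, 1]  (obs o_3=3)
t=4: δ = [1.488e-05, 1.488e-05, 2.977e-05]  ψ = [2, 2, 2]  (obs o_4=3)
t=5: δ = [4.135e-06, 4.961e-06, 1.654e-06]  ψ = [2, 2, 2]  (obs o_5=2)
backtrack: best end state = 1; path = [1, 2, 1, 2, 2, 1]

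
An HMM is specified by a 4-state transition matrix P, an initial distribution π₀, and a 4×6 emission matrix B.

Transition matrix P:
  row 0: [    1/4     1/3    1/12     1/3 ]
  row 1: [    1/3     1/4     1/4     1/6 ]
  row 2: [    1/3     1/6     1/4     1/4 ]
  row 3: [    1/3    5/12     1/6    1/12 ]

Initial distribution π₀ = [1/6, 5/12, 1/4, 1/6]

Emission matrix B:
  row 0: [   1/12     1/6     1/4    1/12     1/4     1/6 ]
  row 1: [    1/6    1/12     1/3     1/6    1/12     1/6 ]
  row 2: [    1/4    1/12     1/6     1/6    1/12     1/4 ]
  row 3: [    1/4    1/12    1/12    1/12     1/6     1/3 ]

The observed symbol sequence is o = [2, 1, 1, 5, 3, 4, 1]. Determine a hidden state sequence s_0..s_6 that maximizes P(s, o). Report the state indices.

t=0: δ = [4.167e-02, 1.389e-01, 4.167e-02, 1.389e-02]  (obs o_0=2)
t=1: δ = [7.716e-03, 2.894e-03, 2.894e-03, 1.929e-03]  ψ = [1, 1, 1, 1]  (obs o_1=1)
t=2: δ = [3.215e-04, 2.143e-04, 6.028e-05, 2.143e-04]  ψ = [0, 0, 1, 0]  (obs o_2=1)
t=3: δ = [1.340e-05, 1.786e-05, 1.340e-05, 3.572e-05]  ψ = [0, 0, 1, 0]  (obs o_3=5)
t=4: δ = [9.923e-07, 2.481e-06, 9.923e-07, 3.721e-07]  ψ = [3, 3, 3, 0]  (obs o_4=3)
t=5: δ = [2.067e-07, 5.168e-08, 5.168e-08, 6.891e-08]  ψ = [1, 1, 1, 1]  (obs o_5=4)
t=6: δ = [8.614e-09, 5.742e-09, 1.436e-09, 5.742e-09]  ψ = [0, 0, 0, 0]  (obs o_6=1)
backtrack: best end state = 0; path = [1, 0, 0, 3, 1, 0, 0]

path = [1, 0, 0, 3, 1, 0, 0]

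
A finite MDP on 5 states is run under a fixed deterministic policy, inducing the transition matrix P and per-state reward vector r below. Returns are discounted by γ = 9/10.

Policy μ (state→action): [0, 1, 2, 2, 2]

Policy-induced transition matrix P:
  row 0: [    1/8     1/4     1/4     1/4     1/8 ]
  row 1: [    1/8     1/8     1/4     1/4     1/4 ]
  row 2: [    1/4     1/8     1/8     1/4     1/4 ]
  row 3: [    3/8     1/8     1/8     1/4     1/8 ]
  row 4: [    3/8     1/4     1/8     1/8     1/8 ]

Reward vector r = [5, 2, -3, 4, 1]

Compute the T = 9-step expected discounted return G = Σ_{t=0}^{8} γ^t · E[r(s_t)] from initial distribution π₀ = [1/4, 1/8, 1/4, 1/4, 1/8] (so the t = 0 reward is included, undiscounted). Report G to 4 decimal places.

t=0: π = [0.2500, 0.1250, 0.2500, 0.2500, 0.1250], E[r] = 1.8750, γ^t·E[r] = 1.875000, running G = 1.875000
t=1: π = [0.2500, 0.1719, 0.1719, 0.2344, 0.1719], E[r] = 2.1875, γ^t·E[r] = 1.968750, running G = 3.843750
t=2: π = [0.2480, 0.1777, 0.1777, 0.2285, 0.1680], E[r] = 2.1445, γ^t·E[r] = 1.737070, running G = 5.580820
t=3: π = [0.2463, 0.1770, 0.1782, 0.2290, 0.1694], E[r] = 2.1365, γ^t·E[r] = 1.557490, running G = 7.138310
t=4: π = [0.2469, 0.1770, 0.1779, 0.2288, 0.1694], E[r] = 2.1393, γ^t·E[r] = 1.403603, running G = 8.541913
t=5: π = [0.2468, 0.1770, 0.1780, 0.2288, 0.1694], E[r] = 2.1388, γ^t·E[r] = 1.262918, running G = 9.804832
t=6: π = [0.2468, 0.1770, 0.1780, 0.2288, 0.1694], E[r] = 2.1388, γ^t·E[r] = 1.136630, running G = 10.941462
t=7: π = [0.2468, 0.1770, 0.1780, 0.2288, 0.1694], E[r] = 2.1388, γ^t·E[r] = 1.022979, running G = 11.964441
t=8: π = [0.2468, 0.1770, 0.1780, 0.2288, 0.1694], E[r] = 2.1388, γ^t·E[r] = 0.920678, running G = 12.885118

G = 12.8851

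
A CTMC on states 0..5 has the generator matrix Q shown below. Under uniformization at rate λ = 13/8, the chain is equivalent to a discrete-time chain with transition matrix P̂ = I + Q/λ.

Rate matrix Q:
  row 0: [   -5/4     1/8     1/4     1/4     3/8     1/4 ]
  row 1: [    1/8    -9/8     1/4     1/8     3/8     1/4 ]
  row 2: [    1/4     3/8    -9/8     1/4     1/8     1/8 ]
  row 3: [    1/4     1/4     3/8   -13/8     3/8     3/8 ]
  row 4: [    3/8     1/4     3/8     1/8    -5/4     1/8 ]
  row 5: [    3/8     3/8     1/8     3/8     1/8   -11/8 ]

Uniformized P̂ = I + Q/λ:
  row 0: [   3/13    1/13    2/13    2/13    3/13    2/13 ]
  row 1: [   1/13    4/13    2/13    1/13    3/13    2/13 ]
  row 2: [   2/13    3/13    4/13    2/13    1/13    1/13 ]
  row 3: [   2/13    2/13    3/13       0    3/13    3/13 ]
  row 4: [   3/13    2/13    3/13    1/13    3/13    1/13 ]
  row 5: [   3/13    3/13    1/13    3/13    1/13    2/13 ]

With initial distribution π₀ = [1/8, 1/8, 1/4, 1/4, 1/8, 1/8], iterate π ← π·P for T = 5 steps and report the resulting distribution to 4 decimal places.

t=0: π = [0.1250, 0.1250, 0.2500, 0.2500, 0.1250, 0.1250]
t=1: π = [0.1731, 0.1923, 0.2115, 0.1058, 0.1731, 0.1442]
t=2: π = [0.1768, 0.1975, 0.1967, 0.1206, 0.1760, 0.1324]
t=3: π = [0.1760, 0.1959, 0.1967, 0.1168, 0.1801, 0.1344]
t=4: π = [0.1765, 0.1959, 0.1966, 0.1173, 0.1798, 0.1338]
t=5: π = [0.1765, 0.1958, 0.1967, 0.1172, 0.1799, 0.1339]

π = [0.1765, 0.1958, 0.1967, 0.1172, 0.1799, 0.1339]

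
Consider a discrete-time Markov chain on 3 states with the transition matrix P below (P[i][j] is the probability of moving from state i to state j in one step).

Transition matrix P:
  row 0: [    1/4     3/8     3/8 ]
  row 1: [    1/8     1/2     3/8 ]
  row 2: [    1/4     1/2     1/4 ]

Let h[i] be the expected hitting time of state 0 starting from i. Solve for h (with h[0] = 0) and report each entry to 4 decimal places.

h = [0.0000, 6.0000, 5.3333]

First-step conditioning: h[0] = 0; for i ≠ 0, h[i] = 1 + Σ_k P[i][k]·h[k].
  h[1] = 1 + 1/2·h[1] + 3/8·h[2]
  h[2] = 1 + 1/2·h[1] + 1/4·h[2]
Solving the 2×2 linear system over states ≠ 0 gives exactly h = [0, 6, 16/3] (h[0] = 0 is the target).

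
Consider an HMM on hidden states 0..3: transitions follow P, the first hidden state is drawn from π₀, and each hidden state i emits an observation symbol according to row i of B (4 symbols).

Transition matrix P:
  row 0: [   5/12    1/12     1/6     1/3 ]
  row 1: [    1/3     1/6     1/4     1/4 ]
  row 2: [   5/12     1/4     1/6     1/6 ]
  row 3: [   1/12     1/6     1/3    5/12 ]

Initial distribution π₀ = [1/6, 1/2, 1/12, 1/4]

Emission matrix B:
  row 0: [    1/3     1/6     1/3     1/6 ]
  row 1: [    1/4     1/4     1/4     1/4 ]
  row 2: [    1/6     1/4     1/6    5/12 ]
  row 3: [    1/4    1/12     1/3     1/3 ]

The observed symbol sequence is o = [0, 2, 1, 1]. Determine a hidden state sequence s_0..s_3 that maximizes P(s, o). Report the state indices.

path = [1, 0, 0, 0]

t=0: δ = [5.556e-02, 1.250e-01, 1.389e-02, 6.250e-02]  (obs o_0=0)
t=1: δ = [1.389e-02, 5.208e-03, 5.208e-03, 1.042e-02]  ψ = [1, 1, 1, 1]  (obs o_1=2)
t=2: δ = [9.645e-04, 4.340e-04, 8.681e-04, 3.858e-04]  ψ = [0, 3, 3, 0]  (obs o_2=1)
t=3: δ = [6.698e-05, 5.425e-05, 4.019e-05, 2.679e-05]  ψ = [0, 2, 0, 0]  (obs o_3=1)
backtrack: best end state = 0; path = [1, 0, 0, 0]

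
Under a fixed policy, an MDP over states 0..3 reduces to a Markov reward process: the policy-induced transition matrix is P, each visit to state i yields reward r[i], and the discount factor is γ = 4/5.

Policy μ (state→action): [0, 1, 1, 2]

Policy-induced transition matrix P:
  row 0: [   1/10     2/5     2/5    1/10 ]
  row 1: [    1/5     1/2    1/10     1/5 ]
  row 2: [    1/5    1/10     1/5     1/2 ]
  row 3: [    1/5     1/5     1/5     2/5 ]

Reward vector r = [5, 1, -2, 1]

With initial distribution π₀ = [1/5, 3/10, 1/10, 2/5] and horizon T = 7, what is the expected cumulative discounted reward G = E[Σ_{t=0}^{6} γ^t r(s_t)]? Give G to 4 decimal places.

t=0: π = [0.2000, 0.3000, 0.1000, 0.4000], E[r] = 1.5000, γ^t·E[r] = 1.500000, running G = 1.500000
t=1: π = [0.1800, 0.3200, 0.2100, 0.2900], E[r] = 1.0900, γ^t·E[r] = 0.872000, running G = 2.372000
t=2: π = [0.1820, 0.3110, 0.2040, 0.3030], E[r] = 1.1160, γ^t·E[r] = 0.714240, running G = 3.086240
t=3: π = [0.1818, 0.3093, 0.2053, 0.3036], E[r] = 1.1113, γ^t·E[r] = 0.568986, running G = 3.655226
t=4: π = [0.1818, 0.3086, 0.2054, 0.3041], E[r] = 1.1110, γ^t·E[r] = 0.455062, running G = 4.110287
t=5: π = [0.1818, 0.3084, 0.2055, 0.3043], E[r] = 1.1108, γ^t·E[r] = 0.363976, running G = 4.474263
t=6: π = [0.1818, 0.3083, 0.2055, 0.3043], E[r] = 1.1107, γ^t·E[r] = 0.291164, running G = 4.765427

G = 4.7654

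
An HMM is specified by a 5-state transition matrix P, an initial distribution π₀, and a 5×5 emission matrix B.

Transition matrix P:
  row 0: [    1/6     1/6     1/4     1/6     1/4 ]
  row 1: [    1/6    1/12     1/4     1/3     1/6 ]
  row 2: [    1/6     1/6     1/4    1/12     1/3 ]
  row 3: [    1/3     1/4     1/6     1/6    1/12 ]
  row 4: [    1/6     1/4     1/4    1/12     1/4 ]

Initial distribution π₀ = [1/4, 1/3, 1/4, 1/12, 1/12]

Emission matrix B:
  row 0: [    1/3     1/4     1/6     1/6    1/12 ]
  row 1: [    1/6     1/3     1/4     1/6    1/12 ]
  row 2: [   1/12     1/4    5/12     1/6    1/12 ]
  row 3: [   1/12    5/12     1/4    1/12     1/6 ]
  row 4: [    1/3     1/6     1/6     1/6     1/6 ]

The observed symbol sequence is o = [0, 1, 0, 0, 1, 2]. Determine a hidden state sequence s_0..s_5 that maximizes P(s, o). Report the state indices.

t=0: δ = [8.333e-02, 5.556e-02, 2.083e-02, 6.944e-03, 2.778e-02]  (obs o_0=0)
t=1: δ = [3.472e-03, 4.630e-03, 5.208e-03, 7.716e-03, 3.472e-03]  ψ = [0, 0, 0, 1, 0]  (obs o_1=1)
t=2: δ = [8.573e-04, 3.215e-04, 1.085e-04, 1.286e-04, 5.787e-04]  ψ = [3, 3, 2, 1, 2]  (obs o_2=0)
t=3: δ = [4.763e-05, 2.411e-05, 1.786e-05, 1.191e-05, 7.144e-05]  ψ = [0, 4, 0, 0, 0]  (obs o_3=0)
t=4: δ = [2.977e-06, 5.954e-06, 4.465e-06, 3.349e-06, 2.977e-06]  ψ = [4, 4, 4, 1, 4]  (obs o_4=1)
t=5: δ = [1.861e-07, 2.093e-07, 6.202e-07, 4.961e-07, 2.481e-07]  ψ = [3, 3, 1, 1, 2]  (obs o_5=2)
backtrack: best end state = 2; path = [1, 3, 0, 4, 1, 2]

path = [1, 3, 0, 4, 1, 2]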